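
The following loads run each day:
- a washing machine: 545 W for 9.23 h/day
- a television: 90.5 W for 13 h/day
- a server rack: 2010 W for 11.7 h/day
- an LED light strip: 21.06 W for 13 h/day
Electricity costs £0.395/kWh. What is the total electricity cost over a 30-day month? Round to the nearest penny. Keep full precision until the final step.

£355.47

washing machine: 545 W × 9.23 h × 30 d = 150,910 Wh = 150.9 kWh
television: 90.5 W × 13 h × 30 d = 35,295 Wh = 35.3 kWh
server rack: 2010 W × 11.7 h × 30 d = 705,510 Wh = 705.5 kWh
LED light strip: 21.06 W × 13 h × 30 d = 8,213 Wh = 8.213 kWh
Total energy = 150.9 + 35.3 + 705.5 + 8.213 = 899.9 kWh
Cost = 899.9 kWh × £0.395 = £355.47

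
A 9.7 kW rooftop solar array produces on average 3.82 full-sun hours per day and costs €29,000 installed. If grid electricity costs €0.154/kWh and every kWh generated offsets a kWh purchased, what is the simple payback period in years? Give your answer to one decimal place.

13.9 years

Daily generation = 9.7 kW × 3.82 h = 37.05 kWh
Annual generation = 37.05 × 365 = 13525 kWh
Annual savings = 13525 × €0.154 = €2,082.81
Payback = €29,000 / €2,082.81 = 13.9 years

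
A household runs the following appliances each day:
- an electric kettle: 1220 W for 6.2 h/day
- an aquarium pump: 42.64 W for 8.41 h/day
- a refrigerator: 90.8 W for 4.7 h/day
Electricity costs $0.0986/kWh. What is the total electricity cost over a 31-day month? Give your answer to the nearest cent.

$25.52

electric kettle: 1220 W × 6.2 h × 31 d = 234,484 Wh = 234.5 kWh
aquarium pump: 42.64 W × 8.41 h × 31 d = 11,117 Wh = 11.12 kWh
refrigerator: 90.8 W × 4.7 h × 31 d = 13,230 Wh = 13.23 kWh
Total energy = 234.5 + 11.12 + 13.23 = 258.8 kWh
Cost = 258.8 kWh × $0.0986 = $25.52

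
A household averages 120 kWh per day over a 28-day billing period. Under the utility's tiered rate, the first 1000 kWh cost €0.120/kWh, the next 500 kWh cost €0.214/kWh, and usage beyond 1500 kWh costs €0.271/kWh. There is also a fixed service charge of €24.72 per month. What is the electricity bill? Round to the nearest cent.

Usage = 120 kWh/day × 28 days = 3360 kWh
First 1000 kWh × €0.120 = €120.00
Next 500 kWh × €0.214 = €107.00
Remaining 1860 kWh × €0.271 = €504.06
Energy charge = €731.06; + service €24.72 = €755.78

€755.78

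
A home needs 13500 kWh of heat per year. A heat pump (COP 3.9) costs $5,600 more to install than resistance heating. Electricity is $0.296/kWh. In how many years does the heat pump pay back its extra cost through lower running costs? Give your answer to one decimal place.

1.9 years

Resistance: 13500 kWh × $0.296 = $3,996.00/yr
Heat pump: 13500 / 3.9 = 3462 kWh in → × $0.296 = $1,024.62/yr
Annual savings = $2,971.38
Payback = $5,600 / $2,971.38 = 1.88 years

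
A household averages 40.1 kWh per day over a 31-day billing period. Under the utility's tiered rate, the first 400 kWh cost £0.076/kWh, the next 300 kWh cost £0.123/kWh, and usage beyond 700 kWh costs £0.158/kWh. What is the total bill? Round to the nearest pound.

£153

Usage = 40.1 kWh/day × 31 days = 1243.1 kWh
First 400 kWh × £0.076 = £30.40
Next 300 kWh × £0.123 = £36.90
Remaining 543.1 kWh × £0.158 = £85.81
Total = £153.11 ≈ £153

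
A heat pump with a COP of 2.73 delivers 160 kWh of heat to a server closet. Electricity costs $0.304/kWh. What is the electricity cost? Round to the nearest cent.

Electrical input = 160 kWh / 2.73 = 58.61 kWh
Cost = 58.61 × $0.304/kWh = $17.82

$17.82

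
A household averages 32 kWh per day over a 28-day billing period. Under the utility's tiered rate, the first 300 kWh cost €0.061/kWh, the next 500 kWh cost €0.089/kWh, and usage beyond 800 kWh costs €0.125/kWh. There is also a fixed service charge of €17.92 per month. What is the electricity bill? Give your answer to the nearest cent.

€92.72

Usage = 32 kWh/day × 28 days = 896 kWh
First 300 kWh × €0.061 = €18.30
Next 500 kWh × €0.089 = €44.50
Remaining 96 kWh × €0.125 = €12.00
Energy charge = €74.80; + service €17.92 = €92.72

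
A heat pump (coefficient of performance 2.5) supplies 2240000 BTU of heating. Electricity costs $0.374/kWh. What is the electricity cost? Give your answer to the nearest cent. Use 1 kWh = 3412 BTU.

$98.21

Heat delivered = 2,240,000 BTU / 3412 = 656.5 kWh
Electrical input = 656.5 kWh / 2.5 = 262.6 kWh
Cost = 262.6 × $0.374/kWh = $98.21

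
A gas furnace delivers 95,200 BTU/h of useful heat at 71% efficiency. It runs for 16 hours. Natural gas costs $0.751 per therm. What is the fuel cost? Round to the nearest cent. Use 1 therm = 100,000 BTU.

Heat delivered = 95,200 BTU/h × 16 h = 1,523,200 BTU
Gas input = 1,523,200 / 0.710 = 2,145,352 BTU
= 2,145,352 / 100,000 = 21.45 therm
Cost = 21.45 × $0.751/therm = $16.11

$16.11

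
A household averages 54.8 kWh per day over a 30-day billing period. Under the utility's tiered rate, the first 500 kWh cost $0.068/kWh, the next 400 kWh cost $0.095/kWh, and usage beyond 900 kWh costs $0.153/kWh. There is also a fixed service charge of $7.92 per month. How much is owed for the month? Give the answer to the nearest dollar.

Usage = 54.8 kWh/day × 30 days = 1644 kWh
First 500 kWh × $0.068 = $34.00
Next 400 kWh × $0.095 = $38.00
Remaining 744 kWh × $0.153 = $113.83
Energy charge = $185.83; + service $7.92 = $193.75 ≈ $194

$194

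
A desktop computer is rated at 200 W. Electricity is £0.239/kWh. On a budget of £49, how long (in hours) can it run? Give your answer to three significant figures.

Energy budget = £49 / £0.239 per kWh = 205 kWh = 205,021 Wh
Runtime = 205,021 Wh / 200 W = 1,025 h

1030 h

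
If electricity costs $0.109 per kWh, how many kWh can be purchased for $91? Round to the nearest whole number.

835 kWh

$91 / $0.109 per kWh = 834.9 kWh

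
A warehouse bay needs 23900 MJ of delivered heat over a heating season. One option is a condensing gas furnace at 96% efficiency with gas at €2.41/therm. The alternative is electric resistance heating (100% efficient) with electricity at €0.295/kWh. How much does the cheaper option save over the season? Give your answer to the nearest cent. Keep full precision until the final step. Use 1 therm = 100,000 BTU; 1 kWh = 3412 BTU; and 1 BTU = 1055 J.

€1389.95

Heat load = 23900 MJ = 23,900,000,000 J / 1055 = 22,654,028 BTU
Gas: input = 22,654,028 / 0.96 = 23,597,946 BTU = 236 therm → 236 × €2.41 = €568.71
Electric: 22,654,028 BTU / 3412 = 6,640 kWh → × €0.295 = €1,958.66
Difference = |€568.71 − €1,958.66| = €1,389.95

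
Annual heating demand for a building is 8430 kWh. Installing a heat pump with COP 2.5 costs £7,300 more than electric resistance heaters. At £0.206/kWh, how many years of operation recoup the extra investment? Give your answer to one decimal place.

Resistance: 8430 kWh × £0.206 = £1,736.58/yr
Heat pump: 8430 / 2.5 = 3372 kWh in → × £0.206 = £694.63/yr
Annual savings = £1,041.95
Payback = £7,300 / £1,041.95 = 7.01 years

7.0 years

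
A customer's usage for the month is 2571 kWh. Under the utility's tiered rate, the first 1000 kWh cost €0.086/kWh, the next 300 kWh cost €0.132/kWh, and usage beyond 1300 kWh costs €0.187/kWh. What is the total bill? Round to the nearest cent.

First 1000 kWh × €0.086 = €86.00
Next 300 kWh × €0.132 = €39.60
Remaining 1271 kWh × €0.187 = €237.68
Total = €363.28

€363.28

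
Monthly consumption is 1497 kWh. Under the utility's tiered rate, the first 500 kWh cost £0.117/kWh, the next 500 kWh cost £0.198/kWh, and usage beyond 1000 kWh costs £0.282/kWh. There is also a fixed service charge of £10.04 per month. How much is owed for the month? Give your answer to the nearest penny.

£307.69

First 500 kWh × £0.117 = £58.50
Next 500 kWh × £0.198 = £99.00
Remaining 497 kWh × £0.282 = £140.15
Energy charge = £297.65; + service £10.04 = £307.69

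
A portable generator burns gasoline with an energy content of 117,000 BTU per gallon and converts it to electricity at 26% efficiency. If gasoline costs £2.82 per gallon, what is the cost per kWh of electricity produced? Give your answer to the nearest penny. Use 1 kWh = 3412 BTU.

Electrical output per gallon = 117,000 BTU × 0.26 / 3412 BTU/kWh = 8.916 kWh
Cost per kWh = £2.82 / 8.916 kWh = £0.316

£0.32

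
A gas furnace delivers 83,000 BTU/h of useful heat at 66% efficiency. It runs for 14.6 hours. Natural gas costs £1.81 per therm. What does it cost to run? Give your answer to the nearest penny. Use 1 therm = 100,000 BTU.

Heat delivered = 83,000 BTU/h × 14.6 h = 1,211,800 BTU
Gas input = 1,211,800 / 0.66 = 1,836,061 BTU
= 1,836,061 / 100,000 = 18.36 therm
Cost = 18.36 × £1.81/therm = £33.23

£33.23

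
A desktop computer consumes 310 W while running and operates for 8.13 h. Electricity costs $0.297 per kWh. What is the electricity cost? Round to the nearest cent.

$0.75

Energy = 310 W × 8.13 h = 2,520 Wh = 2.52 kWh
Cost = 2.52 kWh × $0.297/kWh = $0.75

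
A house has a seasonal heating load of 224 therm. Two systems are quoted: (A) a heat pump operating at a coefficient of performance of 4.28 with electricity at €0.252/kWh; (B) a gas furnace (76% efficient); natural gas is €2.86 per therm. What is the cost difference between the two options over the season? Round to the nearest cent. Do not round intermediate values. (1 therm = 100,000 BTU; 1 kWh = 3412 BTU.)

€456.41

Heat load = 224 therm × 100,000 = 22,400,000 BTU
Gas: input = 22,400,000 / 0.76 = 29,473,684 BTU = 294.7 therm → 294.7 × €2.86 = €842.95
Heat pump: 22,400,000 BTU / 3412 = 6,565 kWh heat; / 4.28 = 1,534 kWh in → × €0.252 = €386.54
Difference = |€842.95 − €386.54| = €456.41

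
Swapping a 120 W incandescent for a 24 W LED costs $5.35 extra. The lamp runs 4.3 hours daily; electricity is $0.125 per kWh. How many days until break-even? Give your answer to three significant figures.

Power saved = 120 − 24 = 96 W
Daily energy saved = 96 W × 4.3 h = 412.8 Wh = 0.4128 kWh
Daily savings = 0.4128 × $0.125 = $0.0516
Payback = $5.35 / $0.0516 per day = 103.7 days

104 days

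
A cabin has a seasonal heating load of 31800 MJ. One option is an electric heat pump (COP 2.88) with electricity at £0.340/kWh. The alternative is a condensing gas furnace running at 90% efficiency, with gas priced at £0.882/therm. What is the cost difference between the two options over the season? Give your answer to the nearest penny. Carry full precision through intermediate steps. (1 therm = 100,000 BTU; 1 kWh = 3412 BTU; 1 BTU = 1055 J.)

Heat load = 31800 MJ = 31,800,000,000 J / 1055 = 30,142,180 BTU
Gas: input = 30,142,180 / 0.90 = 33,491,311 BTU = 334.9 therm → 334.9 × £0.882 = £295.39
Heat pump: 30,142,180 BTU / 3412 = 8,834 kWh heat; / 2.88 = 3,067 kWh in → × £0.340 = £1,042.92
Difference = |£295.39 − £1,042.92| = £747.53

£747.53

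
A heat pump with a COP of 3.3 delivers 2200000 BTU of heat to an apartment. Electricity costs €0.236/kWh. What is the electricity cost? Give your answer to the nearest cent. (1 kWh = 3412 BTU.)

Heat delivered = 2,200,000 BTU / 3412 = 644.8 kWh
Electrical input = 644.8 kWh / 3.3 = 195.4 kWh
Cost = 195.4 × €0.236/kWh = €46.11

€46.11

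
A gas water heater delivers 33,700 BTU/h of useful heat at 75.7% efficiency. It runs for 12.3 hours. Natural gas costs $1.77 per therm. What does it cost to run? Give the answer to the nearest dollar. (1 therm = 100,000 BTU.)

$10

Heat delivered = 33,700 BTU/h × 12.3 h = 414,510 BTU
Gas input = 414,510 / 0.757 = 547,569 BTU
= 547,569 / 100,000 = 5.476 therm
Cost = 5.476 × $1.77/therm = $9.69 ≈ $10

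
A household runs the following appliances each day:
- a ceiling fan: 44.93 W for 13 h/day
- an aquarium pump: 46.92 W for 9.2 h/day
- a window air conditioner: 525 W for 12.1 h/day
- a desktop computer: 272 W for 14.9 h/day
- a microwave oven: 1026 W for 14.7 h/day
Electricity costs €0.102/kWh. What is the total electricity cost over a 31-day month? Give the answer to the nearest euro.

€84

ceiling fan: 44.93 W × 13 h × 31 d = 18,107 Wh = 18.11 kWh
aquarium pump: 46.92 W × 9.2 h × 31 d = 13,382 Wh = 13.38 kWh
window air conditioner: 525 W × 12.1 h × 31 d = 196,928 Wh = 196.9 kWh
desktop computer: 272 W × 14.9 h × 31 d = 125,637 Wh = 125.6 kWh
microwave oven: 1026 W × 14.7 h × 31 d = 467,548 Wh = 467.5 kWh
Total energy = 18.11 + 13.38 + 196.9 + 125.6 + 467.5 = 821.6 kWh
Cost = 821.6 kWh × €0.102 = €83.80 ≈ €84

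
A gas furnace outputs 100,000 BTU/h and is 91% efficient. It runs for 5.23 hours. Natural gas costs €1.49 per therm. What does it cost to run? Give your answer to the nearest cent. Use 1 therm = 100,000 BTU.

Heat delivered = 100,000 BTU/h × 5.23 h = 523,000 BTU
Gas input = 523,000 / 0.91 = 574,725 BTU
= 574,725 / 100,000 = 5.747 therm
Cost = 5.747 × €1.49/therm = €8.56

€8.56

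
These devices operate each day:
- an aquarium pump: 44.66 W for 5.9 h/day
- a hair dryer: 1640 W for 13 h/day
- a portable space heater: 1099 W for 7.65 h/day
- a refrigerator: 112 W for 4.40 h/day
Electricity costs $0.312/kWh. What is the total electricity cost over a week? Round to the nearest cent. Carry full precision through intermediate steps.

aquarium pump: 44.66 W × 5.9 h × 7 d = 1,844 Wh = 1.844 kWh
hair dryer: 1640 W × 13 h × 7 d = 149,240 Wh = 149.2 kWh
portable space heater: 1099 W × 7.65 h × 7 d = 58,851 Wh = 58.85 kWh
refrigerator: 112 W × 4.40 h × 7 d = 3,450 Wh = 3.45 kWh
Total energy = 1.844 + 149.2 + 58.85 + 3.45 = 213.4 kWh
Cost = 213.4 kWh × $0.312 = $66.58

$66.58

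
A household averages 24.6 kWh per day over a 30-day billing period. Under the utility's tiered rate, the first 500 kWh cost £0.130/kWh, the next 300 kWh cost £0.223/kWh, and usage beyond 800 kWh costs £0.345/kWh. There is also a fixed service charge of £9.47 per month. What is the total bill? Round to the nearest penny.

£127.54

Usage = 24.6 kWh/day × 30 days = 738 kWh
First 500 kWh × £0.130 = £65.00
Next 238 kWh × £0.223 = £53.07
Remaining tier: 0 kWh (not reached)
Energy charge = £118.07; + service £9.47 = £127.54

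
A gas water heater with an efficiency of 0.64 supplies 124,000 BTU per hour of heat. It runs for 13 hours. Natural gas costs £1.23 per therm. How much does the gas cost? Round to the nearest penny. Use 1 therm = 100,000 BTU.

£30.98

Heat delivered = 124,000 BTU/h × 13 h = 1,612,000 BTU
Gas input = 1,612,000 / 0.64 = 2,518,750 BTU
= 2,518,750 / 100,000 = 25.19 therm
Cost = 25.19 × £1.23/therm = £30.98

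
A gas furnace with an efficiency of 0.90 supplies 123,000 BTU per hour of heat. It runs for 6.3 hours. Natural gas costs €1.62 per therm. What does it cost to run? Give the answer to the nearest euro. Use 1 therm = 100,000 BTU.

€14

Heat delivered = 123,000 BTU/h × 6.3 h = 774,900 BTU
Gas input = 774,900 / 0.90 = 861,000 BTU
= 861,000 / 100,000 = 8.61 therm
Cost = 8.61 × €1.62/therm = €13.95 ≈ €14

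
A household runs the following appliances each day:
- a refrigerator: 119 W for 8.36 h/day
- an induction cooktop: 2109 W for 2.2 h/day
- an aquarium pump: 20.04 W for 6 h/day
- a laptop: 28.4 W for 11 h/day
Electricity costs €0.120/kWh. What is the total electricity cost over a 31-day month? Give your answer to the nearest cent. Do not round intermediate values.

refrigerator: 119 W × 8.36 h × 31 d = 30,840 Wh = 30.84 kWh
induction cooktop: 2109 W × 2.2 h × 31 d = 143,834 Wh = 143.8 kWh
aquarium pump: 20.04 W × 6 h × 31 d = 3,727 Wh = 3.727 kWh
laptop: 28.4 W × 11 h × 31 d = 9,684 Wh = 9.684 kWh
Total energy = 30.84 + 143.8 + 3.727 + 9.684 = 188.1 kWh
Cost = 188.1 kWh × €0.120 = €22.57

€22.57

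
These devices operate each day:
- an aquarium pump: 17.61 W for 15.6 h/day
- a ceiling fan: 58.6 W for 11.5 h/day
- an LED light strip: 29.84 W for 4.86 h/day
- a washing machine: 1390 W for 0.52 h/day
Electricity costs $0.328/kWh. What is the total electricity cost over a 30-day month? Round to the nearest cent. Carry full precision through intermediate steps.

aquarium pump: 17.61 W × 15.6 h × 30 d = 8,241 Wh = 8.241 kWh
ceiling fan: 58.6 W × 11.5 h × 30 d = 20,217 Wh = 20.22 kWh
LED light strip: 29.84 W × 4.86 h × 30 d = 4,351 Wh = 4.351 kWh
washing machine: 1390 W × 0.52 h × 30 d = 21,684 Wh = 21.68 kWh
Total energy = 8.241 + 20.22 + 4.351 + 21.68 = 54.49 kWh
Cost = 54.49 kWh × $0.328 = $17.87

$17.87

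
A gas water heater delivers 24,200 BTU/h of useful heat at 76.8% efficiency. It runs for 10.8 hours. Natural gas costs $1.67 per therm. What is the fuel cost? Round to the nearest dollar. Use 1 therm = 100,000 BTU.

$6

Heat delivered = 24,200 BTU/h × 10.8 h = 261,360 BTU
Gas input = 261,360 / 0.768 = 340,313 BTU
= 340,313 / 100,000 = 3.403 therm
Cost = 3.403 × $1.67/therm = $5.68 ≈ $6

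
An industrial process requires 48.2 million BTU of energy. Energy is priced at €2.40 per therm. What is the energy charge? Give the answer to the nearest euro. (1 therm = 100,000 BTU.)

€1157

48.2 million BTU × (10 therm/million BTU) = 482 therm
Cost = 482 therm × €2.40/therm = €1,156.80 ≈ €1157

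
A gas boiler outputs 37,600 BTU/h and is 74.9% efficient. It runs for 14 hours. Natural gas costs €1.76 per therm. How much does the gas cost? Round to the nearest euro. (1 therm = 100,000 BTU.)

Heat delivered = 37,600 BTU/h × 14 h = 526,400 BTU
Gas input = 526,400 / 0.749 = 702,804 BTU
= 702,804 / 100,000 = 7.028 therm
Cost = 7.028 × €1.76/therm = €12.37 ≈ €12

€12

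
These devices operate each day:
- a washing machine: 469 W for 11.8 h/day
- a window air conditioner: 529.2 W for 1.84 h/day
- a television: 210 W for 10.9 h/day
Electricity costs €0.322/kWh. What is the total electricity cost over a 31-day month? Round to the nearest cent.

washing machine: 469 W × 11.8 h × 31 d = 171,560 Wh = 171.6 kWh
window air conditioner: 529.2 W × 1.84 h × 31 d = 30,186 Wh = 30.19 kWh
television: 210 W × 10.9 h × 31 d = 70,959 Wh = 70.96 kWh
Total energy = 171.6 + 30.19 + 70.96 = 272.7 kWh
Cost = 272.7 kWh × €0.322 = €87.81

€87.81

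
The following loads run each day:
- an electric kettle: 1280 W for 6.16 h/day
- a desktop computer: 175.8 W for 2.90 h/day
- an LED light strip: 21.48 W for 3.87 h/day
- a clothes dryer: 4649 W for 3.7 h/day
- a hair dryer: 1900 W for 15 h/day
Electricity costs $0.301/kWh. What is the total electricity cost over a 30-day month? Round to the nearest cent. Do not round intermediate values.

electric kettle: 1280 W × 6.16 h × 30 d = 236,544 Wh = 236.5 kWh
desktop computer: 175.8 W × 2.90 h × 30 d = 15,295 Wh = 15.29 kWh
LED light strip: 21.48 W × 3.87 h × 30 d = 2,494 Wh = 2.494 kWh
clothes dryer: 4649 W × 3.7 h × 30 d = 516,039 Wh = 516 kWh
hair dryer: 1900 W × 15 h × 30 d = 855,000 Wh = 855 kWh
Total energy = 236.5 + 15.29 + 2.494 + 516 + 855 = 1,625 kWh
Cost = 1,625 kWh × $0.301 = $489.24

$489.24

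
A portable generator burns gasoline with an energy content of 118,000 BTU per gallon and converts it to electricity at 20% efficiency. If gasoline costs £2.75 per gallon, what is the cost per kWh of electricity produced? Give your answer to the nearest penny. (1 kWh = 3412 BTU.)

Electrical output per gallon = 118,000 BTU × 0.20 / 3412 BTU/kWh = 6.917 kWh
Cost per kWh = £2.75 / 6.917 kWh = £0.398

£0.40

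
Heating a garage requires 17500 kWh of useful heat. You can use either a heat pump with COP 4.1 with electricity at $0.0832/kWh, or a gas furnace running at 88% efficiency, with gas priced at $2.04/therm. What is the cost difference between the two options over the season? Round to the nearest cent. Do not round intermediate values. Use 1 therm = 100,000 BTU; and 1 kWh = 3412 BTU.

$1029.06

Heat load = 17500 kWh × 3412 = 59,710,000 BTU
Gas: input = 59,710,000 / 0.88 = 67,852,273 BTU = 678.5 therm → 678.5 × $2.04 = $1,384.19
Heat pump: 59,710,000 BTU / 3412 = 17,500 kWh heat; / 4.1 = 4,268 kWh in → × $0.0832 = $355.12
Difference = |$1,384.19 − $355.12| = $1,029.06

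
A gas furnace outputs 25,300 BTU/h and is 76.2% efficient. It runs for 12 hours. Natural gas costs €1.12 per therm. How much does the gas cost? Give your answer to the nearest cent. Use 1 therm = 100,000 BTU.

€4.46

Heat delivered = 25,300 BTU/h × 12 h = 303,600 BTU
Gas input = 303,600 / 0.762 = 398,425 BTU
= 398,425 / 100,000 = 3.984 therm
Cost = 3.984 × €1.12/therm = €4.46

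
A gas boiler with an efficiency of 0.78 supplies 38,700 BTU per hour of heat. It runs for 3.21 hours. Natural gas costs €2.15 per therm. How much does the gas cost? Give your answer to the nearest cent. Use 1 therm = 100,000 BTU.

Heat delivered = 38,700 BTU/h × 3.21 h = 124,227 BTU
Gas input = 124,227 / 0.78 = 159,265 BTU
= 159,265 / 100,000 = 1.593 therm
Cost = 1.593 × €2.15/therm = €3.42

€3.42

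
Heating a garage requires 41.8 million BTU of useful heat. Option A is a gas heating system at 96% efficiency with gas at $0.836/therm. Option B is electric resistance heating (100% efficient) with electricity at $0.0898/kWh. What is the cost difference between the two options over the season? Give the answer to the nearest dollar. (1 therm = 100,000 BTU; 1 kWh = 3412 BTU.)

Heat load = 41.8 × 10⁶ BTU = 41,800,000 BTU
Gas: input = 41,800,000 / 0.96 = 43,541,667 BTU = 435.4 therm → 435.4 × $0.836 = $364.01
Electric: 41,800,000 BTU / 3412 = 12,250 kWh → × $0.0898 = $1,100.13
Difference = |$364.01 − $1,100.13| = $736.12 ≈ $736

$736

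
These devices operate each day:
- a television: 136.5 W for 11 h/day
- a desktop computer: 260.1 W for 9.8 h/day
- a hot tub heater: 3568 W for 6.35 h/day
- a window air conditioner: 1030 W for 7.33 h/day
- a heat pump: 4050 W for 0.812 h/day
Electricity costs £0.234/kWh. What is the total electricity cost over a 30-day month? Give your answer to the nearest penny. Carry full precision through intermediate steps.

£263.57

television: 136.5 W × 11 h × 30 d = 45,045 Wh = 45.05 kWh
desktop computer: 260.1 W × 9.8 h × 30 d = 76,469 Wh = 76.47 kWh
hot tub heater: 3568 W × 6.35 h × 30 d = 679,704 Wh = 679.7 kWh
window air conditioner: 1030 W × 7.33 h × 30 d = 226,497 Wh = 226.5 kWh
heat pump: 4050 W × 0.812 h × 30 d = 98,658 Wh = 98.66 kWh
Total energy = 45.05 + 76.47 + 679.7 + 226.5 + 98.66 = 1,126 kWh
Cost = 1,126 kWh × £0.234 = £263.57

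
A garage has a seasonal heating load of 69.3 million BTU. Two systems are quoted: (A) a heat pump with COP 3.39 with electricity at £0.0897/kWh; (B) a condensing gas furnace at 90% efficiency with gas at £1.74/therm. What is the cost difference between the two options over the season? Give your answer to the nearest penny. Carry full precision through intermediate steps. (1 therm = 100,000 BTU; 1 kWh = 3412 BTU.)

£802.38

Heat load = 69.3 × 10⁶ BTU = 69,300,000 BTU
Gas: input = 69,300,000 / 0.90 = 77,000,000 BTU = 770 therm → 770 × £1.74 = £1,339.80
Heat pump: 69,300,000 BTU / 3412 = 20,310 kWh heat; / 3.39 = 5,991 kWh in → × £0.0897 = £537.42
Difference = |£1,339.80 − £537.42| = £802.38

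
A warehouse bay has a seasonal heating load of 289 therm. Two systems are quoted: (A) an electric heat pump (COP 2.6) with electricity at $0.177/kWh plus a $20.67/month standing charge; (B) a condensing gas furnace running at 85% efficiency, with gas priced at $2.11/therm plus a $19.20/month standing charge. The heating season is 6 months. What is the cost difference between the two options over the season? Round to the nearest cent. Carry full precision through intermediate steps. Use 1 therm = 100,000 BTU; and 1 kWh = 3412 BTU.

$131.96

Heat load = 289 therm × 100,000 = 28,900,000 BTU
Gas: input = 28,900,000 / 0.850 = 34,000,000 BTU = 340 therm → 340 × $2.11 = $717.40; + 6 × $19.20 standing = $832.60
Heat pump: 28,900,000 BTU / 3412 = 8,470 kWh heat; / 2.6 = 3,258 kWh in → × $0.177 = $576.62; + 6 × $20.67 standing = $700.64
Difference = |$832.60 − $700.64| = $131.96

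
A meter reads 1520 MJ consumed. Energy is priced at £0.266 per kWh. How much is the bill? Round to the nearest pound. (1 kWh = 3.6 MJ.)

1520 MJ × (0.27778 kWh/MJ) = 422.2 kWh
Cost = 422.2 kWh × £0.266/kWh = £112.31 ≈ £112

£112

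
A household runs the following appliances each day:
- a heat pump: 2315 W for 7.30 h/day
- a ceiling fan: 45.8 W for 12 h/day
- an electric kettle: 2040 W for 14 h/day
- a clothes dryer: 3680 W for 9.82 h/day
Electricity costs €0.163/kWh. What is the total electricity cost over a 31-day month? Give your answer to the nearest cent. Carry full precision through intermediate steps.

€415.09

heat pump: 2315 W × 7.30 h × 31 d = 523,884 Wh = 523.9 kWh
ceiling fan: 45.8 W × 12 h × 31 d = 17,038 Wh = 17.04 kWh
electric kettle: 2040 W × 14 h × 31 d = 885,360 Wh = 885.4 kWh
clothes dryer: 3680 W × 9.82 h × 31 d = 1,120,266 Wh = 1,120 kWh
Total energy = 523.9 + 17.04 + 885.4 + 1,120 = 2,547 kWh
Cost = 2,547 kWh × €0.163 = €415.09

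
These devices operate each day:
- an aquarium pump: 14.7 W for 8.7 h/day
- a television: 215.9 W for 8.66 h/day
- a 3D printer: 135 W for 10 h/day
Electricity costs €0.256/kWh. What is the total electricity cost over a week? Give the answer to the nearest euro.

€6

aquarium pump: 14.7 W × 8.7 h × 7 d = 895 Wh = 0.8952 kWh
television: 215.9 W × 8.66 h × 7 d = 13,088 Wh = 13.09 kWh
3D printer: 135 W × 10 h × 7 d = 9,450 Wh = 9.45 kWh
Total energy = 0.8952 + 13.09 + 9.45 = 23.43 kWh
Cost = 23.43 kWh × €0.256 = €6.00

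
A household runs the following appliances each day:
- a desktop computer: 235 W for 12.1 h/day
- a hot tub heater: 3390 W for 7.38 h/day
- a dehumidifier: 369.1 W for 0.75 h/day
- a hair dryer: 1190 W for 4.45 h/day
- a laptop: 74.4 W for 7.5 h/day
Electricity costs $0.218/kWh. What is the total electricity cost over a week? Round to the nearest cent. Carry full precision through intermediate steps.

desktop computer: 235 W × 12.1 h × 7 d = 19,904 Wh = 19.9 kWh
hot tub heater: 3390 W × 7.38 h × 7 d = 175,127 Wh = 175.1 kWh
dehumidifier: 369.1 W × 0.75 h × 7 d = 1,938 Wh = 1.938 kWh
hair dryer: 1190 W × 4.45 h × 7 d = 37,068 Wh = 37.07 kWh
laptop: 74.4 W × 7.5 h × 7 d = 3,906 Wh = 3.906 kWh
Total energy = 19.9 + 175.1 + 1.938 + 37.07 + 3.906 = 237.9 kWh
Cost = 237.9 kWh × $0.218 = $51.87

$51.87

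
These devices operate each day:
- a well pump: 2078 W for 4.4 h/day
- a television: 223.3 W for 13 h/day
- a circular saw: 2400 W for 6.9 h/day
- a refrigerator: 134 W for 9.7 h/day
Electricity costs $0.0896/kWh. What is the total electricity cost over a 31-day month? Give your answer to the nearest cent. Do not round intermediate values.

$83.07

well pump: 2078 W × 4.4 h × 31 d = 283,439 Wh = 283.4 kWh
television: 223.3 W × 13 h × 31 d = 89,990 Wh = 89.99 kWh
circular saw: 2400 W × 6.9 h × 31 d = 513,360 Wh = 513.4 kWh
refrigerator: 134 W × 9.7 h × 31 d = 40,294 Wh = 40.29 kWh
Total energy = 283.4 + 89.99 + 513.4 + 40.29 = 927.1 kWh
Cost = 927.1 kWh × $0.0896 = $83.07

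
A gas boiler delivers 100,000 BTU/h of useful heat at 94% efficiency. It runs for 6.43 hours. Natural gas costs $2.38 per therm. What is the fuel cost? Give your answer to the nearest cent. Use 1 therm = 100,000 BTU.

Heat delivered = 100,000 BTU/h × 6.43 h = 643,000 BTU
Gas input = 643,000 / 0.94 = 684,043 BTU
= 684,043 / 100,000 = 6.84 therm
Cost = 6.84 × $2.38/therm = $16.28

$16.28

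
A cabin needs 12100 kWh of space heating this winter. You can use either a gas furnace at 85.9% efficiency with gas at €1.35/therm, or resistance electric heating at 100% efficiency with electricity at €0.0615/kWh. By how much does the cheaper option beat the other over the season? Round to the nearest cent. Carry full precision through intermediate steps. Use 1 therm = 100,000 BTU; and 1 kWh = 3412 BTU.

€95.31

Heat load = 12100 kWh × 3412 = 41,285,200 BTU
Gas: input = 41,285,200 / 0.859 = 48,061,932 BTU = 480.6 therm → 480.6 × €1.35 = €648.84
Electric: 41,285,200 BTU / 3412 = 12,100 kWh → × €0.0615 = €744.15
Difference = |€648.84 − €744.15| = €95.31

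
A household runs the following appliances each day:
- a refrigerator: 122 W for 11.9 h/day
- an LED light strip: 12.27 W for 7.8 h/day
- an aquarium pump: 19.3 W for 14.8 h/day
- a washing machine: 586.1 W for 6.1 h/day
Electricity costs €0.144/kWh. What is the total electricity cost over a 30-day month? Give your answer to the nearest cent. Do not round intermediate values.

€23.36

refrigerator: 122 W × 11.9 h × 30 d = 43,554 Wh = 43.55 kWh
LED light strip: 12.27 W × 7.8 h × 30 d = 2,871 Wh = 2.871 kWh
aquarium pump: 19.3 W × 14.8 h × 30 d = 8,569 Wh = 8.569 kWh
washing machine: 586.1 W × 6.1 h × 30 d = 107,256 Wh = 107.3 kWh
Total energy = 43.55 + 2.871 + 8.569 + 107.3 = 162.3 kWh
Cost = 162.3 kWh × €0.144 = €23.36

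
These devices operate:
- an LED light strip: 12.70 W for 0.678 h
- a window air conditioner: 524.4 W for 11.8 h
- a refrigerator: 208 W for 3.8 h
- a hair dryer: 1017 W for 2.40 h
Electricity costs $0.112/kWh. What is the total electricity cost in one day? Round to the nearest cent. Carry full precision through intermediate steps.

$1.06

LED light strip: 12.70 W × 0.678 h = 9 Wh = 0.008611 kWh
window air conditioner: 524.4 W × 11.8 h = 6,188 Wh = 6.188 kWh
refrigerator: 208 W × 3.8 h = 790 Wh = 0.7904 kWh
hair dryer: 1017 W × 2.40 h = 2,441 Wh = 2.441 kWh
Total energy = 0.008611 + 6.188 + 0.7904 + 2.441 = 9.428 kWh
Cost = 9.428 kWh × $0.112 = $1.06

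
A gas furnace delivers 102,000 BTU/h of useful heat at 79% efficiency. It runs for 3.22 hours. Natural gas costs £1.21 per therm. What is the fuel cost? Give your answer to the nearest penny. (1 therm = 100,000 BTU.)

£5.03

Heat delivered = 102,000 BTU/h × 3.22 h = 328,440 BTU
Gas input = 328,440 / 0.79 = 415,747 BTU
= 415,747 / 100,000 = 4.157 therm
Cost = 4.157 × £1.21/therm = £5.03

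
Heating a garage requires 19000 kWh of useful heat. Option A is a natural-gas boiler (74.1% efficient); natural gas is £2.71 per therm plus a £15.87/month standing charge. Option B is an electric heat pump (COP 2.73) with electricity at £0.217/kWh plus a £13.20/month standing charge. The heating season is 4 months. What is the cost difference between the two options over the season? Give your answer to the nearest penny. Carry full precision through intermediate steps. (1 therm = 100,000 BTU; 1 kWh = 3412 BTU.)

Heat load = 19000 kWh × 3412 = 64,828,000 BTU
Gas: input = 64,828,000 / 0.741 = 87,487,179 BTU = 874.9 therm → 874.9 × £2.71 = £2,370.90; + 4 × £15.87 standing = £2,434.38
Heat pump: 64,828,000 BTU / 3412 = 19,000 kWh heat; / 2.73 = 6,960 kWh in → × £0.217 = £1,510.26; + 4 × £13.20 standing = £1,563.06
Difference = |£2,434.38 − £1,563.06| = £871.33

£871.33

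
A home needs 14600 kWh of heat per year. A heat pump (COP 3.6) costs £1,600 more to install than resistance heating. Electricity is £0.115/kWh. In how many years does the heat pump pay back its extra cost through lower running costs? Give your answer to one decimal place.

1.3 years

Resistance: 14600 kWh × £0.115 = £1,679.00/yr
Heat pump: 14600 / 3.6 = 4056 kWh in → × £0.115 = £466.39/yr
Annual savings = £1,212.61
Payback = £1,600 / £1,212.61 = 1.32 years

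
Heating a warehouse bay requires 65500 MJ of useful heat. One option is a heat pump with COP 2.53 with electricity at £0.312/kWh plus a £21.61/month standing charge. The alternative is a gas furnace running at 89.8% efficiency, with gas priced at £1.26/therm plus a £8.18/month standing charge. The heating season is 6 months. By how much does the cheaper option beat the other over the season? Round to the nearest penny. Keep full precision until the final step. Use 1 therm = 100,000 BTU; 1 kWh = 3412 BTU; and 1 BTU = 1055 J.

£1453.40

Heat load = 65500 MJ = 65,500,000,000 J / 1055 = 62,085,308 BTU
Gas: input = 62,085,308 / 0.898 = 69,137,314 BTU = 691.4 therm → 691.4 × £1.26 = £871.13; + 6 × £8.18 standing = £920.21
Heat pump: 62,085,308 BTU / 3412 = 18,200 kWh heat; / 2.53 = 7,192 kWh in → × £0.312 = £2,243.95; + 6 × £21.61 standing = £2,373.61
Difference = |£920.21 − £2,373.61| = £1,453.40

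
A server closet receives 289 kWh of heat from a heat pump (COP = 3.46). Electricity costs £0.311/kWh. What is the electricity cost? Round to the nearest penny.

Electrical input = 289 kWh / 3.46 = 83.53 kWh
Cost = 83.53 × £0.311/kWh = £25.98

£25.98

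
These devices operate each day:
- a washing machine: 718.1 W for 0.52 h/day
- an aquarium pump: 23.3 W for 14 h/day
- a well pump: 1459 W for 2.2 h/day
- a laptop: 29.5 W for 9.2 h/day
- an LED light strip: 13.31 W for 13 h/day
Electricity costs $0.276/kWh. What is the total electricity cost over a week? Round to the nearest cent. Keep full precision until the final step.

$8.41

washing machine: 718.1 W × 0.52 h × 7 d = 2,614 Wh = 2.614 kWh
aquarium pump: 23.3 W × 14 h × 7 d = 2,283 Wh = 2.283 kWh
well pump: 1459 W × 2.2 h × 7 d = 22,469 Wh = 22.47 kWh
laptop: 29.5 W × 9.2 h × 7 d = 1,900 Wh = 1.9 kWh
LED light strip: 13.31 W × 13 h × 7 d = 1,211 Wh = 1.211 kWh
Total energy = 2.614 + 2.283 + 22.47 + 1.9 + 1.211 = 30.48 kWh
Cost = 30.48 kWh × $0.276 = $8.41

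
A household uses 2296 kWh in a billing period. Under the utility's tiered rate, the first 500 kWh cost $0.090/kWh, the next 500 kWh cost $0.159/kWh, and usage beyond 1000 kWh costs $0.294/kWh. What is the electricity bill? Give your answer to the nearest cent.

First 500 kWh × $0.090 = $45.00
Next 500 kWh × $0.159 = $79.50
Remaining 1296 kWh × $0.294 = $381.02
Total = $505.52

$505.52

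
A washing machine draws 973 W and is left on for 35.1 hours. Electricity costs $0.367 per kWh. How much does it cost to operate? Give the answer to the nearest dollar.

Energy = 973 W × 35.1 h = 34,152 Wh = 34.15 kWh
Cost = 34.15 kWh × $0.367/kWh = $12.53 ≈ $13

$13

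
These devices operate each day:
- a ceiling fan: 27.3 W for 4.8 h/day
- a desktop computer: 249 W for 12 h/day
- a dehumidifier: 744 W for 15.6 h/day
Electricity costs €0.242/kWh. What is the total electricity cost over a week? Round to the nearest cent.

ceiling fan: 27.3 W × 4.8 h × 7 d = 917 Wh = 0.9173 kWh
desktop computer: 249 W × 12 h × 7 d = 20,916 Wh = 20.92 kWh
dehumidifier: 744 W × 15.6 h × 7 d = 81,245 Wh = 81.24 kWh
Total energy = 0.9173 + 20.92 + 81.24 = 103.1 kWh
Cost = 103.1 kWh × €0.242 = €24.94

€24.94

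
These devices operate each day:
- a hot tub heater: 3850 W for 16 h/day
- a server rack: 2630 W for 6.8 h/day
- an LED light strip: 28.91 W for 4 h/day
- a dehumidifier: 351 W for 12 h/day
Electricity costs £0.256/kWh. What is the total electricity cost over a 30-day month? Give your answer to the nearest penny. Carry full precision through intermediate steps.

£643.67

hot tub heater: 3850 W × 16 h × 30 d = 1,848,000 Wh = 1,848 kWh
server rack: 2630 W × 6.8 h × 30 d = 536,520 Wh = 536.5 kWh
LED light strip: 28.91 W × 4 h × 30 d = 3,469 Wh = 3.469 kWh
dehumidifier: 351 W × 12 h × 30 d = 126,360 Wh = 126.4 kWh
Total energy = 1,848 + 536.5 + 3.469 + 126.4 = 2,514 kWh
Cost = 2,514 kWh × £0.256 = £643.67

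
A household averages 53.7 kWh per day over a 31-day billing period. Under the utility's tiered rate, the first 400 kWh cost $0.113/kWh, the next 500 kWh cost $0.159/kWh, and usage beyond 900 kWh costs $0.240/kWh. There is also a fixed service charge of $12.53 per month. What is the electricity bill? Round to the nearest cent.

Usage = 53.7 kWh/day × 31 days = 1664.7 kWh
First 400 kWh × $0.113 = $45.20
Next 500 kWh × $0.159 = $79.50
Remaining 764.7 kWh × $0.240 = $183.53
Energy charge = $308.23; + service $12.53 = $320.76

$320.76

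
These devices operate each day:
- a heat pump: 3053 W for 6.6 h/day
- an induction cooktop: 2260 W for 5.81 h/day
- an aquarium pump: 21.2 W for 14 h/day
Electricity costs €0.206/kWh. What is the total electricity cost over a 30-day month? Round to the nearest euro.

heat pump: 3053 W × 6.6 h × 30 d = 604,494 Wh = 604.5 kWh
induction cooktop: 2260 W × 5.81 h × 30 d = 393,918 Wh = 393.9 kWh
aquarium pump: 21.2 W × 14 h × 30 d = 8,904 Wh = 8.904 kWh
Total energy = 604.5 + 393.9 + 8.904 = 1,007 kWh
Cost = 1,007 kWh × €0.206 = €207.51 ≈ €208

€208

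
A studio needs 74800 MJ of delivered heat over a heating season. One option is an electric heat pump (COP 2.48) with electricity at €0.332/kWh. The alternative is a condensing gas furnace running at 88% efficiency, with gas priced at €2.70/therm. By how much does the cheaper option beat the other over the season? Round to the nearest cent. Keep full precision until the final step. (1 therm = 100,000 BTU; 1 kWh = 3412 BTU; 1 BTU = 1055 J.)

Heat load = 74800 MJ = 74,800,000,000 J / 1055 = 70,900,474 BTU
Gas: input = 70,900,474 / 0.880 = 80,568,720 BTU = 805.7 therm → 805.7 × €2.70 = €2,175.36
Heat pump: 70,900,474 BTU / 3412 = 20,780 kWh heat; / 2.48 = 8,379 kWh in → × €0.332 = €2,781.80
Difference = |€2,175.36 − €2,781.80| = €606.45

€606.45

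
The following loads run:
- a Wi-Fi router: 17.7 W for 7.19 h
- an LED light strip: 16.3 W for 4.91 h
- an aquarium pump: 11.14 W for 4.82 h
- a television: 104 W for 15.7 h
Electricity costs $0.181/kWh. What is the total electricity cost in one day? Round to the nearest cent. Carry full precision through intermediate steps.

Wi-Fi router: 17.7 W × 7.19 h = 127 Wh = 0.1273 kWh
LED light strip: 16.3 W × 4.91 h = 80 Wh = 0.08003 kWh
aquarium pump: 11.14 W × 4.82 h = 54 Wh = 0.05369 kWh
television: 104 W × 15.7 h = 1,633 Wh = 1.633 kWh
Total energy = 0.1273 + 0.08003 + 0.05369 + 1.633 = 1.894 kWh
Cost = 1.894 kWh × $0.181 = $0.34

$0.34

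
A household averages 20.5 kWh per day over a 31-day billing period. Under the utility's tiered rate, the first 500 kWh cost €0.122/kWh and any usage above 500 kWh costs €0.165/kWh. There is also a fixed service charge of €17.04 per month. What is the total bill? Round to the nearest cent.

€100.40

Usage = 20.5 kWh/day × 31 days = 635.5 kWh
First 500 kWh × €0.122 = €61.00
Remaining 135.5 kWh × €0.165 = €22.36
Energy charge = €83.36; + service €17.04 = €100.40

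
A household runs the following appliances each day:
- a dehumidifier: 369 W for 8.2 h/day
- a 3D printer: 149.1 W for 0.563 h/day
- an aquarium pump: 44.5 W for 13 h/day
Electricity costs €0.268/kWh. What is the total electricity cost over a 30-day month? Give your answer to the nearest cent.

€29.65

dehumidifier: 369 W × 8.2 h × 30 d = 90,774 Wh = 90.77 kWh
3D printer: 149.1 W × 0.563 h × 30 d = 2,518 Wh = 2.518 kWh
aquarium pump: 44.5 W × 13 h × 30 d = 17,355 Wh = 17.36 kWh
Total energy = 90.77 + 2.518 + 17.36 = 110.6 kWh
Cost = 110.6 kWh × €0.268 = €29.65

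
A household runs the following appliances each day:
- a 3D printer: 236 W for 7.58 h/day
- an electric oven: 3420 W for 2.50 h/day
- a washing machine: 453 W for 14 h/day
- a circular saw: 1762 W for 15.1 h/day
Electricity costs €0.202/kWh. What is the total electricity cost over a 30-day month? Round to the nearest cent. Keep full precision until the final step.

3D printer: 236 W × 7.58 h × 30 d = 53,666 Wh = 53.67 kWh
electric oven: 3420 W × 2.50 h × 30 d = 256,500 Wh = 256.5 kWh
washing machine: 453 W × 14 h × 30 d = 190,260 Wh = 190.3 kWh
circular saw: 1762 W × 15.1 h × 30 d = 798,186 Wh = 798.2 kWh
Total energy = 53.67 + 256.5 + 190.3 + 798.2 = 1,299 kWh
Cost = 1,299 kWh × €0.202 = €262.32

€262.32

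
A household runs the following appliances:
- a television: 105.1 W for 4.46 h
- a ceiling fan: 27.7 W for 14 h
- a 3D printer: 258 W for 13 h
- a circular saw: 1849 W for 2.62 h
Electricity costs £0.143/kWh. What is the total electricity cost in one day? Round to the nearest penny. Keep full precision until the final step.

television: 105.1 W × 4.46 h = 469 Wh = 0.4687 kWh
ceiling fan: 27.7 W × 14 h = 388 Wh = 0.3878 kWh
3D printer: 258 W × 13 h = 3,354 Wh = 3.354 kWh
circular saw: 1849 W × 2.62 h = 4,844 Wh = 4.844 kWh
Total energy = 0.4687 + 0.3878 + 3.354 + 4.844 = 9.055 kWh
Cost = 9.055 kWh × £0.143 = £1.29

£1.29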